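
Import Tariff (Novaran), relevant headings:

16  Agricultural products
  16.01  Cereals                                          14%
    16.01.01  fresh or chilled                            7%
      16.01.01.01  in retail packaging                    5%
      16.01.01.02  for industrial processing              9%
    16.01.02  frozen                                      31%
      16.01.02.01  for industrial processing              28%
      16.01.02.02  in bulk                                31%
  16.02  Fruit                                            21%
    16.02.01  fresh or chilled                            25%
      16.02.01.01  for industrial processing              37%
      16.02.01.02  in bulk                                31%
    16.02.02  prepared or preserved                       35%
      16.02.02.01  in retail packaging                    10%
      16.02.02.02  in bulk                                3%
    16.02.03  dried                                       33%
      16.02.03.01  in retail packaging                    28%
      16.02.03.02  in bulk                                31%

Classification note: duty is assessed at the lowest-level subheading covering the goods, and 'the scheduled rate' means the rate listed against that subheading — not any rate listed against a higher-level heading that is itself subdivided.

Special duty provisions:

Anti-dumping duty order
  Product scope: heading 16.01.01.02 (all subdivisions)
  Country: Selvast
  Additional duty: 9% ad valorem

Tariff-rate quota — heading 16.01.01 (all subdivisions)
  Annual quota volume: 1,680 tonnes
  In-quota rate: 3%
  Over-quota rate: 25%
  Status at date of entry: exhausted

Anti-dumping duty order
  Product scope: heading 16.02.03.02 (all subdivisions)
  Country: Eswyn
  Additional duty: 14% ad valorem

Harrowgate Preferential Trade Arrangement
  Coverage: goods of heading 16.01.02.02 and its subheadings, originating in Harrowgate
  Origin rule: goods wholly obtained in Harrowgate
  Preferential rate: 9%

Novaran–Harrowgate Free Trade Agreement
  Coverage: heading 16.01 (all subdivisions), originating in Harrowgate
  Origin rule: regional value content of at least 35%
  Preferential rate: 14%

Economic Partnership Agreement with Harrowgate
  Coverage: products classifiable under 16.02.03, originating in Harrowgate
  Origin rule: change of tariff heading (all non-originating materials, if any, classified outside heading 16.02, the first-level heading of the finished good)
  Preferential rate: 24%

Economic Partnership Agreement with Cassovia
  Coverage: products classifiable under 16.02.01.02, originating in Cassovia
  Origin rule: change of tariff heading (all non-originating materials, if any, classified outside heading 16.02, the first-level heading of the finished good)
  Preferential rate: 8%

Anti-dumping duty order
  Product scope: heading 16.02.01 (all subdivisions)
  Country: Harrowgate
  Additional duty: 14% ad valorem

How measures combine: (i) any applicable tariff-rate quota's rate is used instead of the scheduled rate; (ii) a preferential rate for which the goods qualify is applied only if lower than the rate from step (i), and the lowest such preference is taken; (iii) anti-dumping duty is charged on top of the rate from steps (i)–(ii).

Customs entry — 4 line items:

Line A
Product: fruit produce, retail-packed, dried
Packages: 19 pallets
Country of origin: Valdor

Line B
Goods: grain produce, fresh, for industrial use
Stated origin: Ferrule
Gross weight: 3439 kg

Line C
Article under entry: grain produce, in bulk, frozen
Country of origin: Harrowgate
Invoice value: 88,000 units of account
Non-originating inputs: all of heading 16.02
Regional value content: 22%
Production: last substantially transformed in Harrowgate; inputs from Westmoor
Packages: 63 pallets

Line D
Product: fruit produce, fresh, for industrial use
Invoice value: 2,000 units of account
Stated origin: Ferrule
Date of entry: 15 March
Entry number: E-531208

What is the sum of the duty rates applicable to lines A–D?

121%

Line A: fruit → 16.02; dried → 16.02.03; retail-packed → 16.02.03.01. Scheduled 28%. No special measure applies. → 28%.
Line B: grain → 16.01; fresh → 16.01.01; for industrial use → 16.01.01.02. Scheduled 9%. quota on 16.01.01 exhausted → over-quota 25%. → 25%.
Line C: grain → 16.01; frozen → 16.01.02; in bulk → 16.01.02.02. Scheduled 31%. Harrowgate agreement on 16.01.02.02: not wholly obtained; Harrowgate agreement on 16.01: RVC < 35%; Harrowgate agreement on 16.02.03: 16.01.02.02 not covered. → 31%.
Line D: fruit → 16.02; fresh → 16.02.01; for industrial use → 16.02.01.01. Scheduled 37%. No special measure applies. → 37%.
Sum: 28% + 25% + 31% + 37% = 121%.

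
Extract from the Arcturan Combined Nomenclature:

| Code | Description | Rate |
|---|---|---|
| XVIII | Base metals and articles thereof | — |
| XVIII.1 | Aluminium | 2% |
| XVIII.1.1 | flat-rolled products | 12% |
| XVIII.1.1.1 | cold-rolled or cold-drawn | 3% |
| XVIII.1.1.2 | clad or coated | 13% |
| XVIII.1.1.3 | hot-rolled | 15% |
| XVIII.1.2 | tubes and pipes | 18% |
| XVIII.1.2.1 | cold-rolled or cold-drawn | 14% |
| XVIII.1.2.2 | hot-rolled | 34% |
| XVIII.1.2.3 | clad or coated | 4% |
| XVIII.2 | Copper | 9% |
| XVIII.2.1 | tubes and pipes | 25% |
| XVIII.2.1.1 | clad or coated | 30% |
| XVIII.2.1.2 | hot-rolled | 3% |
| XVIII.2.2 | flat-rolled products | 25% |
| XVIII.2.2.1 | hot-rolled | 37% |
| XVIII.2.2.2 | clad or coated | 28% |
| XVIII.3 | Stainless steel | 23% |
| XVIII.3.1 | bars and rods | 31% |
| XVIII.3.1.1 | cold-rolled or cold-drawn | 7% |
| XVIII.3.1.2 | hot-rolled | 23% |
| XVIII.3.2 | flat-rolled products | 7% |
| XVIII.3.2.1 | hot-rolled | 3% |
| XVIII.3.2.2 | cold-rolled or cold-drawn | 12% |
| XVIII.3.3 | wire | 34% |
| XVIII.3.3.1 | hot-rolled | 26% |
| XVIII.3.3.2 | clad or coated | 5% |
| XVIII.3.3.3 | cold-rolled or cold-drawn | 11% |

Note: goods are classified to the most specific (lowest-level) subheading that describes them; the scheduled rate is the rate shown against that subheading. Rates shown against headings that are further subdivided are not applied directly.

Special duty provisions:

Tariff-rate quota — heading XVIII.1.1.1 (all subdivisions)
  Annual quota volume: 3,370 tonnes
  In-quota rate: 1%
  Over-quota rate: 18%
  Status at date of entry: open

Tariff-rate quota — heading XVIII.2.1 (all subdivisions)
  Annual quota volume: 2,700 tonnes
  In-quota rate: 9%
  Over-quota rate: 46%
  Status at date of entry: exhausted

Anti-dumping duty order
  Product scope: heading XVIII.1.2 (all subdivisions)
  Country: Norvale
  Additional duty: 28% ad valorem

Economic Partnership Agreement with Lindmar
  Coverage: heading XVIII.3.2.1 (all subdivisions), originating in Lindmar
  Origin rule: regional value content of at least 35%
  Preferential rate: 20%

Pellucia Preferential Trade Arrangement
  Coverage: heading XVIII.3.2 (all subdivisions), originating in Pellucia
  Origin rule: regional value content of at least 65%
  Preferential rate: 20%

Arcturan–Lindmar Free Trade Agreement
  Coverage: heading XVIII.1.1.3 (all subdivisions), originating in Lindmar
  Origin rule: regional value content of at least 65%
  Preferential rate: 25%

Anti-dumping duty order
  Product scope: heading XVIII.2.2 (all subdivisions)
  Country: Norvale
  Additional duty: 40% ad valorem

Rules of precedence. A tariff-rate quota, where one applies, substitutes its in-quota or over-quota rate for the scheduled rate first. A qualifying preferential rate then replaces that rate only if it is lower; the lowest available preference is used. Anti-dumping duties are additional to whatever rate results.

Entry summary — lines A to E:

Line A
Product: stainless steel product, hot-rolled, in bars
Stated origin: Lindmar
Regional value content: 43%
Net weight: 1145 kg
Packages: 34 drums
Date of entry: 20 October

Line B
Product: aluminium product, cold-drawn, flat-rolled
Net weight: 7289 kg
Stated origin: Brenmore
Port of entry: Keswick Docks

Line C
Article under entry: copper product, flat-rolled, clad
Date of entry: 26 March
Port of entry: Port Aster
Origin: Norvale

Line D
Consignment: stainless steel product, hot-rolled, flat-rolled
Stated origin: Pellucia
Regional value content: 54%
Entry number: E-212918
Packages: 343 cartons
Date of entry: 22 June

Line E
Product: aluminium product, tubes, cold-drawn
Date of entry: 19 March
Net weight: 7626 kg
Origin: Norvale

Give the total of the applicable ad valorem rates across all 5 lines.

Line A: stainless steel → XVIII.3; in bars → XVIII.3.1; hot-rolled → XVIII.3.1.2. Scheduled 23%. Lindmar agreement on XVIII.3.2.1: XVIII.3.1.2 not covered; Lindmar agreement on XVIII.1.1.3: XVIII.3.1.2 not covered. → 23%.
Line B: aluminium → XVIII.1; flat-rolled → XVIII.1.1; cold-drawn → XVIII.1.1.1. Scheduled 3%. quota on XVIII.1.1.1 open → in-quota 1%. → 1%.
Line C: copper → XVIII.2; flat-rolled → XVIII.2.2; clad → XVIII.2.2.2. Scheduled 28%. anti-dumping (Norvale, XVIII.2.2): +40%; total 28% + 40% = 68%. → 68%.
Line D: stainless steel → XVIII.3; flat-rolled → XVIII.3.2; hot-rolled → XVIII.3.2.1. Scheduled 3%. Pellucia agreement on XVIII.3.2: RVC < 65%. → 3%.
Line E: aluminium → XVIII.1; tubes → XVIII.1.2; cold-drawn → XVIII.1.2.1. Scheduled 14%. anti-dumping (Norvale, XVIII.1.2): +28%; total 14% + 28% = 42%. → 42%.
Sum: 23% + 1% + 68% + 3% + 42% = 137%.

137%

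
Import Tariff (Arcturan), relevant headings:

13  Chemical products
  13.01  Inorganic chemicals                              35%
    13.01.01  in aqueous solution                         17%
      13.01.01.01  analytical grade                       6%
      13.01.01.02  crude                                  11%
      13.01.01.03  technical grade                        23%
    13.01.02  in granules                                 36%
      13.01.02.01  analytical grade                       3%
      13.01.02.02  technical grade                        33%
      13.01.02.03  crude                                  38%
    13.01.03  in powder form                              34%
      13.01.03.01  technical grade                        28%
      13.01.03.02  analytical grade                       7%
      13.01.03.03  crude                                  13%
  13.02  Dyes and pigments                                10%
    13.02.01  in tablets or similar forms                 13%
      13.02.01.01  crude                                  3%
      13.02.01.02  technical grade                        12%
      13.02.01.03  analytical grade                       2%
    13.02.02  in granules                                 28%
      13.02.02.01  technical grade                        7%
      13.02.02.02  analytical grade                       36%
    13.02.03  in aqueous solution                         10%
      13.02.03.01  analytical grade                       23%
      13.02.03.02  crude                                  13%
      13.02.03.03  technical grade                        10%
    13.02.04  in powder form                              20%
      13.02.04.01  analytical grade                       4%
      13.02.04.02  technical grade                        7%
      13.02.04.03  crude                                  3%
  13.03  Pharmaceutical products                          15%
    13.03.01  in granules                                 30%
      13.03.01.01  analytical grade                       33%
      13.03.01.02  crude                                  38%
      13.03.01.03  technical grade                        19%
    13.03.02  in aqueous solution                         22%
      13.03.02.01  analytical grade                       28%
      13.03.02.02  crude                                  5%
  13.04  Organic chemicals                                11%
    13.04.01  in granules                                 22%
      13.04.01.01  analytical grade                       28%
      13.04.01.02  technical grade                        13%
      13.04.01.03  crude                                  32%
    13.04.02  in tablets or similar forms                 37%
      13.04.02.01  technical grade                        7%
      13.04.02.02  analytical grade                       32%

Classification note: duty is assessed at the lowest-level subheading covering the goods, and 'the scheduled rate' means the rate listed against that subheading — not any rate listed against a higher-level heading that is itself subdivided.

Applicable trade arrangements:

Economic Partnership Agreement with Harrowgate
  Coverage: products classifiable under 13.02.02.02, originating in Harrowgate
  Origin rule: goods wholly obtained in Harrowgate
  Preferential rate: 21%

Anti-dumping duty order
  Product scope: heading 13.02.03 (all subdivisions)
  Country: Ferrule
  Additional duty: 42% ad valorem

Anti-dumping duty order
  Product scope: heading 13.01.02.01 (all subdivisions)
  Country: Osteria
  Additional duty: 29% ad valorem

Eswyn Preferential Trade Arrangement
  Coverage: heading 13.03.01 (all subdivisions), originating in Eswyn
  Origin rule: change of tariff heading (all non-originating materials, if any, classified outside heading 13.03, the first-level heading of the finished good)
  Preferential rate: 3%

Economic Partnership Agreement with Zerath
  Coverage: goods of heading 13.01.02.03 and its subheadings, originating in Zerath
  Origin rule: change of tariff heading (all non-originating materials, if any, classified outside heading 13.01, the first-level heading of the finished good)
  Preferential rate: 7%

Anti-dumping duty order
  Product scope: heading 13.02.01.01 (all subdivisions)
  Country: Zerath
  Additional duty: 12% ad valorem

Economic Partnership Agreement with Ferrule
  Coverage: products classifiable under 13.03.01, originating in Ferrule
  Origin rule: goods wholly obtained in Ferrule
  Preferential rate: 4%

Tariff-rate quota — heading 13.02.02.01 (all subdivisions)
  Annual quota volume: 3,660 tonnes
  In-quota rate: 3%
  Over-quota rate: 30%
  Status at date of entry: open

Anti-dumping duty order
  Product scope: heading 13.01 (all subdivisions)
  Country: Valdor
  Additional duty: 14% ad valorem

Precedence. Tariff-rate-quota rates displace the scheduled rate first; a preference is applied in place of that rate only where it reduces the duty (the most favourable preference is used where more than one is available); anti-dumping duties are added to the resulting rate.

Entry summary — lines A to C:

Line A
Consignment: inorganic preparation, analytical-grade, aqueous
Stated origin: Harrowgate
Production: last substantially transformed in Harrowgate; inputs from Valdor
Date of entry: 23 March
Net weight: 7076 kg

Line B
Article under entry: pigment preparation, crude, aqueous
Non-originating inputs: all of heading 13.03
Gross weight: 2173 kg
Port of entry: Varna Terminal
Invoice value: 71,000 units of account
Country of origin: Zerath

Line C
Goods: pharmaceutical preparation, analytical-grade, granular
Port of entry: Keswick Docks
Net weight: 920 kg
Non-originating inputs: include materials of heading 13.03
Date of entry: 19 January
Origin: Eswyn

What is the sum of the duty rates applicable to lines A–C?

Line A: inorganic → 13.01; aqueous → 13.01.01; analytical-grade → 13.01.01.01. Scheduled 6%. Harrowgate agreement on 13.02.02.02: 13.01.01.01 not covered. → 6%.
Line B: pigment → 13.02; aqueous → 13.02.03; crude → 13.02.03.02. Scheduled 13%. Zerath agreement on 13.01.02.03: 13.02.03.02 not covered. → 13%.
Line C: pharmaceutical → 13.03; granular → 13.03.01; analytical-grade → 13.03.01.01. Scheduled 33%. Eswyn agreement on 13.03.01: CTH not met. → 33%.
Sum: 6% + 13% + 33% = 52%.

52%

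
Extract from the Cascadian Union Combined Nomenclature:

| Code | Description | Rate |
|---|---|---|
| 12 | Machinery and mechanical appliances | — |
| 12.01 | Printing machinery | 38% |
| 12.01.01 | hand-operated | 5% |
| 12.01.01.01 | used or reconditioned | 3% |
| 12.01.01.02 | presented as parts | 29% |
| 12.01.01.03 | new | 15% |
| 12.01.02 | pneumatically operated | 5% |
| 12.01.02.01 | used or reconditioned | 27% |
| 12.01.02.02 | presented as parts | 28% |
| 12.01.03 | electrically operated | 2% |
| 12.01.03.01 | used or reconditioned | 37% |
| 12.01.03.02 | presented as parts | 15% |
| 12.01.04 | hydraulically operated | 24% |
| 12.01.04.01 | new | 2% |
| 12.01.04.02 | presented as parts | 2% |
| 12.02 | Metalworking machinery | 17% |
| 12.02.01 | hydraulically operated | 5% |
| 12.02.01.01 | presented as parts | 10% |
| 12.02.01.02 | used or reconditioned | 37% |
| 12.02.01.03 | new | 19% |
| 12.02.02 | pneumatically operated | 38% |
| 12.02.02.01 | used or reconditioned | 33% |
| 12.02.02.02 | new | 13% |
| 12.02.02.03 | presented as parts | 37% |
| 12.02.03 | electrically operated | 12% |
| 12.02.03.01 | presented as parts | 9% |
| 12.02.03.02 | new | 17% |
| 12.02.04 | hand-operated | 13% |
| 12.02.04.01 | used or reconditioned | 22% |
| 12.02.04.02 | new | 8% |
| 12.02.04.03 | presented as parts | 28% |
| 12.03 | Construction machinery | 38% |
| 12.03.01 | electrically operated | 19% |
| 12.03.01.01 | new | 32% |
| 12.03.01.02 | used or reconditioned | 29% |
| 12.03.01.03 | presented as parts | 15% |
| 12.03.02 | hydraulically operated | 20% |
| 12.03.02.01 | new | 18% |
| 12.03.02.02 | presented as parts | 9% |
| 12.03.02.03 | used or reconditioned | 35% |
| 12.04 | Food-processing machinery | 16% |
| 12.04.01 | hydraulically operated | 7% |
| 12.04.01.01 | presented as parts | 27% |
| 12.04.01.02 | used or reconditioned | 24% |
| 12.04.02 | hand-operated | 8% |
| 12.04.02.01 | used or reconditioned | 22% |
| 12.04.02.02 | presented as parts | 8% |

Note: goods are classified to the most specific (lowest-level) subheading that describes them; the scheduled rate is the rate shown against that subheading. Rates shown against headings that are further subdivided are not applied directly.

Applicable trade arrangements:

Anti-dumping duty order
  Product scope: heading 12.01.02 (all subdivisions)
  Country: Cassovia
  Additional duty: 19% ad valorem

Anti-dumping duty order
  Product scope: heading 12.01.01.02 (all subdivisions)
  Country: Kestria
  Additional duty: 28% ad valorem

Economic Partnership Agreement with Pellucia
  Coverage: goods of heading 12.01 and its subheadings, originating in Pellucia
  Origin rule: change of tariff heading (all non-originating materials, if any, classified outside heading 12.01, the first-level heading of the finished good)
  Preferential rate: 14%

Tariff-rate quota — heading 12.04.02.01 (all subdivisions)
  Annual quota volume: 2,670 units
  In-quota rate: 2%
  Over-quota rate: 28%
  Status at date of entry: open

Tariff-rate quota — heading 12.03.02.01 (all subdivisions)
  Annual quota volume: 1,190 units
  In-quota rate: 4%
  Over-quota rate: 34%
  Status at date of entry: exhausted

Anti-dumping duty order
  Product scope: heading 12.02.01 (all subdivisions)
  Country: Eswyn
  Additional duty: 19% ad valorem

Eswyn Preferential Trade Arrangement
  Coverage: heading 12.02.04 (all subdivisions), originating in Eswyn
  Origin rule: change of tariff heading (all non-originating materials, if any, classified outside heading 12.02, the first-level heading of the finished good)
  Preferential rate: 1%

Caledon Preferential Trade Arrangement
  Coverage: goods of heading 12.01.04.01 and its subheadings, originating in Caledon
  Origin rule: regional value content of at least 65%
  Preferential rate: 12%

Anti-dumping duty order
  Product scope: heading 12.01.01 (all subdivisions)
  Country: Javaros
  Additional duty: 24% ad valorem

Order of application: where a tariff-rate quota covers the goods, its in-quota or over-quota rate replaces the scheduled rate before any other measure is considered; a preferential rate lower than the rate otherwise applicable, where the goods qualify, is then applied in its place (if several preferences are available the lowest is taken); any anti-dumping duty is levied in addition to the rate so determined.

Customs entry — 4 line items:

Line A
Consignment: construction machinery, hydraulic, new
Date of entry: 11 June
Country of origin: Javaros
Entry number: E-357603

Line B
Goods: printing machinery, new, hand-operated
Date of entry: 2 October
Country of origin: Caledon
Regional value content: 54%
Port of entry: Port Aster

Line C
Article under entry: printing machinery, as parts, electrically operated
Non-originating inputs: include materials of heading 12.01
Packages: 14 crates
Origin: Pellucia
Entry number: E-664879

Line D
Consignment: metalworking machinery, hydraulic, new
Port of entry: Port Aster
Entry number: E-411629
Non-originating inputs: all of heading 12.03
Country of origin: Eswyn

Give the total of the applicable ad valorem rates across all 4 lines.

Line A: construction → 12.03; hydraulic → 12.03.02; new → 12.03.02.01. Scheduled 18%. quota on 12.03.02.01 exhausted → over-quota 34%. → 34%.
Line B: printing → 12.01; hand-operated → 12.01.01; new → 12.01.01.03. Scheduled 15%. Caledon agreement on 12.01.04.01: 12.01.01.03 not covered. → 15%.
Line C: printing → 12.01; electrically operated → 12.01.03; as parts → 12.01.03.02. Scheduled 15%. Pellucia agreement on 12.01: CTH not met. → 15%.
Line D: metalworking → 12.02; hydraulic → 12.02.01; new → 12.02.01.03. Scheduled 19%. Eswyn agreement on 12.02.04: 12.02.01.03 not covered; anti-dumping (Eswyn, 12.02.01): +19%; total 19% + 19% = 38%. → 38%.
Sum: 34% + 15% + 15% + 38% = 102%.

102%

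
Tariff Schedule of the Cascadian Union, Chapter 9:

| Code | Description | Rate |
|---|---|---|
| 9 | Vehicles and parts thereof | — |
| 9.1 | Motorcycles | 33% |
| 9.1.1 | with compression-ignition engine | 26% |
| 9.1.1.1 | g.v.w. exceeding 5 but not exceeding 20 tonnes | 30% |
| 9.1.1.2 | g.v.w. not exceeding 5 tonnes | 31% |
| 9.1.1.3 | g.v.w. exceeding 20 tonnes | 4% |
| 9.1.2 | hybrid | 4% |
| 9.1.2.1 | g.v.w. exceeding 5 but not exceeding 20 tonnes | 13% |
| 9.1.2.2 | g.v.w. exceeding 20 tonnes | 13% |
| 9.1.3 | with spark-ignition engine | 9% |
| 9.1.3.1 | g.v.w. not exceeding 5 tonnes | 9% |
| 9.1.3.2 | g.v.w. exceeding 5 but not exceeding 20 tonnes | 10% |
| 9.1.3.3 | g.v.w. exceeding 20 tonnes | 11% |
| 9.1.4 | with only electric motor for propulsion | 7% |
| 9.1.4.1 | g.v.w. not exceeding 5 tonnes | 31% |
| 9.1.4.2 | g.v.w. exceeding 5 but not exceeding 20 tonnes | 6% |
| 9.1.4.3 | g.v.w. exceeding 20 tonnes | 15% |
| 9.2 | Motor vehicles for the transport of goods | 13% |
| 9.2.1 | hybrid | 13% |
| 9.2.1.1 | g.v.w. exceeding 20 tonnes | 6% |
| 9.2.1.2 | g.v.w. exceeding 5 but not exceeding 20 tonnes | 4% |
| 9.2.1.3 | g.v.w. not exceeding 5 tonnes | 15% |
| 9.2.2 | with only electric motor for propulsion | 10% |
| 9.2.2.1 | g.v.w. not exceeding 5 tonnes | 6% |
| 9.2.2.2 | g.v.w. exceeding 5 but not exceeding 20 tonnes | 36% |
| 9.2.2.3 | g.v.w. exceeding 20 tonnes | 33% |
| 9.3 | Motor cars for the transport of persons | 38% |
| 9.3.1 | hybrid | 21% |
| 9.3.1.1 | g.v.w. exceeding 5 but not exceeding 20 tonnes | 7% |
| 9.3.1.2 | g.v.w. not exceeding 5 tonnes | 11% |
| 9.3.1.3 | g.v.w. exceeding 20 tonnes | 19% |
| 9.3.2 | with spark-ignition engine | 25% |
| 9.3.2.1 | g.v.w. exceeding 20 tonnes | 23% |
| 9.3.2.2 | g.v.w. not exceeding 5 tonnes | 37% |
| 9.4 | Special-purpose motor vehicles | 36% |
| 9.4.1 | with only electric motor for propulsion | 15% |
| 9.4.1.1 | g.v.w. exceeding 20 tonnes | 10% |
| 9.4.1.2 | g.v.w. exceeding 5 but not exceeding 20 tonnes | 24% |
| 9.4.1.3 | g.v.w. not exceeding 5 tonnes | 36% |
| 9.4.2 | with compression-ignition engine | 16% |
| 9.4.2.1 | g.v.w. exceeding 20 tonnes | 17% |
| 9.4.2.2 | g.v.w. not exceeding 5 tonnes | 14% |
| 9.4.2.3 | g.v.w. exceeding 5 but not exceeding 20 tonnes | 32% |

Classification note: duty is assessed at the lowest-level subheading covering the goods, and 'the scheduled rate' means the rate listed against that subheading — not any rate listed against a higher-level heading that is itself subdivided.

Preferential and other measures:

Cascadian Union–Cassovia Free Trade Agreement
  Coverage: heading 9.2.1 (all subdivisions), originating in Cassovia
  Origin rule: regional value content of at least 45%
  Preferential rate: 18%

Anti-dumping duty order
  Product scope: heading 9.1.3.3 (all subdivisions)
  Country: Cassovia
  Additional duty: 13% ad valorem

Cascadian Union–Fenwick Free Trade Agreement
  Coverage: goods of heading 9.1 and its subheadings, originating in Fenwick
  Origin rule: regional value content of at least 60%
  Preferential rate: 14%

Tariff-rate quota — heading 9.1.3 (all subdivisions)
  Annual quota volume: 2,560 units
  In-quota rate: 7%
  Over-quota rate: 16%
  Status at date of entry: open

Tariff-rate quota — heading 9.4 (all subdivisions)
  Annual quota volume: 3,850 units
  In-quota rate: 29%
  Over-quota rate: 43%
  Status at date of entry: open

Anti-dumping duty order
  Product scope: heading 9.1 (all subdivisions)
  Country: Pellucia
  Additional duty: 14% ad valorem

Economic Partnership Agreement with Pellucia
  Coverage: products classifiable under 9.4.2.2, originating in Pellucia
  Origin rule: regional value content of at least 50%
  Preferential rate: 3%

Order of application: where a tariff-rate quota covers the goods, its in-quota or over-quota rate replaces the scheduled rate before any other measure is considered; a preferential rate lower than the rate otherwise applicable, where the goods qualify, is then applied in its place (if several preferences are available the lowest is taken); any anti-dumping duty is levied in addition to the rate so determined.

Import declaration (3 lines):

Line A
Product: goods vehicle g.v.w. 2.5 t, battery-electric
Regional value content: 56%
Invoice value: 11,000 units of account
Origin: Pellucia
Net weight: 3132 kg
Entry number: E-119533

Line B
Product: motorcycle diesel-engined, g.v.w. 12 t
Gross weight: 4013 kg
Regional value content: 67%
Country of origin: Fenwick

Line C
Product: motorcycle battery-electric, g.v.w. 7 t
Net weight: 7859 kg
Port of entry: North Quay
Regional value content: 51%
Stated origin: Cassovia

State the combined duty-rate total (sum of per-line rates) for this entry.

26%

Line A: goods vehicle → 9.2; battery-electric → 9.2.2; g.v.w. 2.5 t → 9.2.2.1. Scheduled 6%. Pellucia agreement on 9.4.2.2: 9.2.2.1 not covered. → 6%.
Line B: motorcycle → 9.1; diesel-engined → 9.1.1; g.v.w. 12 t → 9.1.1.1. Scheduled 30%. Fenwick agreement on 9.1: RVC ≥ 60% → 14% available; preferential 14%. → 14%.
Line C: motorcycle → 9.1; battery-electric → 9.1.4; g.v.w. 7 t → 9.1.4.2. Scheduled 6%. Cassovia agreement on 9.2.1: 9.1.4.2 not covered. → 6%.
Sum: 6% + 14% + 6% = 26%.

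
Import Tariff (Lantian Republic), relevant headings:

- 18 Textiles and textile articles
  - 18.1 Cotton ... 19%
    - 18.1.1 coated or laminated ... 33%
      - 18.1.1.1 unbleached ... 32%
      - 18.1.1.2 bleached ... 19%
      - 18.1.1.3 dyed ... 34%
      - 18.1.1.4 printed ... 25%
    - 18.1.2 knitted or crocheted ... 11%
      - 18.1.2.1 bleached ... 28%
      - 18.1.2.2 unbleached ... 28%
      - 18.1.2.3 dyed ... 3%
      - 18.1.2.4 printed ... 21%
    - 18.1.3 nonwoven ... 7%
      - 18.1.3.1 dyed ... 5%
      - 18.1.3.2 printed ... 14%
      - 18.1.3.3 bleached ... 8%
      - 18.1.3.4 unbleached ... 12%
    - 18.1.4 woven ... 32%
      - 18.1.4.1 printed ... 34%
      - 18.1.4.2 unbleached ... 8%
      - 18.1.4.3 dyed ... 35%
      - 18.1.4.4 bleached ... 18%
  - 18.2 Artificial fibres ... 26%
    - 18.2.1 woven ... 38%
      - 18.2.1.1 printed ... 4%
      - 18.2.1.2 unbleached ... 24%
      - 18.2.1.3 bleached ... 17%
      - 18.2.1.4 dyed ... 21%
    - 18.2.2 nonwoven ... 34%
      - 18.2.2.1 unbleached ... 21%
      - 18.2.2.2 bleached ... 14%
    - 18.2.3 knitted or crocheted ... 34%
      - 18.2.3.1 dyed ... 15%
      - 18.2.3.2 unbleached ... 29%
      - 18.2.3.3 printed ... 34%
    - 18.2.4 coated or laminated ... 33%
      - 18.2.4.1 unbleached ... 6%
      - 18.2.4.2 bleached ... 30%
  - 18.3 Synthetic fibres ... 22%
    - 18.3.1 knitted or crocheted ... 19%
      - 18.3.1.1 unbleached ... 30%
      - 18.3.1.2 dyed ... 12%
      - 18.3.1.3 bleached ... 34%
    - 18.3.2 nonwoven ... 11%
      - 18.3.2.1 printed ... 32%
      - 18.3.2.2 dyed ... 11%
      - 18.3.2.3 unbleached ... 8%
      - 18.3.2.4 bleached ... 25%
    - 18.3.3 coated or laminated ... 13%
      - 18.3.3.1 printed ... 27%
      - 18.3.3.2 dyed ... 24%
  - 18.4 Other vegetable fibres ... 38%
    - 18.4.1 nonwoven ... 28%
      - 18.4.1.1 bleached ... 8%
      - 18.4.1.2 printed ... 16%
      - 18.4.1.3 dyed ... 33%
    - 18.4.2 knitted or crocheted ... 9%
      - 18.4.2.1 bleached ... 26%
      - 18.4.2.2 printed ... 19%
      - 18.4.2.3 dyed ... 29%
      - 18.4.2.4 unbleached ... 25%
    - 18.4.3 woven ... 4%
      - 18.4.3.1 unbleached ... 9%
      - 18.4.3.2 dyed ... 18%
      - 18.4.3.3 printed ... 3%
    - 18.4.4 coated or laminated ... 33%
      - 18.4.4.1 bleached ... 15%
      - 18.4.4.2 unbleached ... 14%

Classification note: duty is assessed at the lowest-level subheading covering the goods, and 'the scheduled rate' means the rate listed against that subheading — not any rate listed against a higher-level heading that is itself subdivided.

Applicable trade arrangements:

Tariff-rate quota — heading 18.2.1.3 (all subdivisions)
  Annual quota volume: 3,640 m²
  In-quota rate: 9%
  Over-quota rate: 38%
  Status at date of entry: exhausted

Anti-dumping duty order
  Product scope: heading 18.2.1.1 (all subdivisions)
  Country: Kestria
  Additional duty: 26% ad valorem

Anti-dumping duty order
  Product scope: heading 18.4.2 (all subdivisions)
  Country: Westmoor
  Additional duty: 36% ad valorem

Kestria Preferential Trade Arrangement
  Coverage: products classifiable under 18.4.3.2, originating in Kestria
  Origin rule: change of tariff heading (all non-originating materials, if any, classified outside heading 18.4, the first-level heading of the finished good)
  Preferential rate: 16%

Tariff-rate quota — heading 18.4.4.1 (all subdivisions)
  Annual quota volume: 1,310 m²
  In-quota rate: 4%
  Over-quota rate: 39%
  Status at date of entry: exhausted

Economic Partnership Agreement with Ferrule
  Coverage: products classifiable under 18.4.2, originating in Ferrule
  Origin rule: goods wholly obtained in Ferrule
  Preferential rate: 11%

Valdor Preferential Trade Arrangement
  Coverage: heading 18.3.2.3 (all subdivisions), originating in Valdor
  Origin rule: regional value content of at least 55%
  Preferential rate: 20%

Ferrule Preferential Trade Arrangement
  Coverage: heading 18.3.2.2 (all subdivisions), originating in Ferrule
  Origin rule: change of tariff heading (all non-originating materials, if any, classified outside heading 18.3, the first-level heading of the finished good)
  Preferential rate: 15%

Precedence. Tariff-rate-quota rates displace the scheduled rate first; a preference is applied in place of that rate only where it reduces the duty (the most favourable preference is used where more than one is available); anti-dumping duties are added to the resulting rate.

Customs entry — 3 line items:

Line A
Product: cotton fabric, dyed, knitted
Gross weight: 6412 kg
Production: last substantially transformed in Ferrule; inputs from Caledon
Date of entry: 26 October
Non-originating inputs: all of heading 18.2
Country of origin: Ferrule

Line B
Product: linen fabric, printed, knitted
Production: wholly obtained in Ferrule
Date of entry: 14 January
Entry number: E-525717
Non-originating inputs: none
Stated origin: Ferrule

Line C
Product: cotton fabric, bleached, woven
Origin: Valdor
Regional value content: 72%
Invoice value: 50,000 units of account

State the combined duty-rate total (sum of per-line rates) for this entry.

Line A: cotton → 18.1; knitted → 18.1.2; dyed → 18.1.2.3. Scheduled 3%. Ferrule agreement on 18.4.2: 18.1.2.3 not covered; Ferrule agreement on 18.3.2.2: 18.1.2.3 not covered. → 3%.
Line B: linen → 18.4; knitted → 18.4.2; printed → 18.4.2.2. Scheduled 19%. Ferrule agreement on 18.4.2: wholly obtained → 11% available; Ferrule agreement on 18.3.2.2: 18.4.2.2 not covered; preferential 11%. → 11%.
Line C: cotton → 18.1; woven → 18.1.4; bleached → 18.1.4.4. Scheduled 18%. Valdor agreement on 18.3.2.3: 18.1.4.4 not covered. → 18%.
Sum: 3% + 11% + 18% = 32%.

32%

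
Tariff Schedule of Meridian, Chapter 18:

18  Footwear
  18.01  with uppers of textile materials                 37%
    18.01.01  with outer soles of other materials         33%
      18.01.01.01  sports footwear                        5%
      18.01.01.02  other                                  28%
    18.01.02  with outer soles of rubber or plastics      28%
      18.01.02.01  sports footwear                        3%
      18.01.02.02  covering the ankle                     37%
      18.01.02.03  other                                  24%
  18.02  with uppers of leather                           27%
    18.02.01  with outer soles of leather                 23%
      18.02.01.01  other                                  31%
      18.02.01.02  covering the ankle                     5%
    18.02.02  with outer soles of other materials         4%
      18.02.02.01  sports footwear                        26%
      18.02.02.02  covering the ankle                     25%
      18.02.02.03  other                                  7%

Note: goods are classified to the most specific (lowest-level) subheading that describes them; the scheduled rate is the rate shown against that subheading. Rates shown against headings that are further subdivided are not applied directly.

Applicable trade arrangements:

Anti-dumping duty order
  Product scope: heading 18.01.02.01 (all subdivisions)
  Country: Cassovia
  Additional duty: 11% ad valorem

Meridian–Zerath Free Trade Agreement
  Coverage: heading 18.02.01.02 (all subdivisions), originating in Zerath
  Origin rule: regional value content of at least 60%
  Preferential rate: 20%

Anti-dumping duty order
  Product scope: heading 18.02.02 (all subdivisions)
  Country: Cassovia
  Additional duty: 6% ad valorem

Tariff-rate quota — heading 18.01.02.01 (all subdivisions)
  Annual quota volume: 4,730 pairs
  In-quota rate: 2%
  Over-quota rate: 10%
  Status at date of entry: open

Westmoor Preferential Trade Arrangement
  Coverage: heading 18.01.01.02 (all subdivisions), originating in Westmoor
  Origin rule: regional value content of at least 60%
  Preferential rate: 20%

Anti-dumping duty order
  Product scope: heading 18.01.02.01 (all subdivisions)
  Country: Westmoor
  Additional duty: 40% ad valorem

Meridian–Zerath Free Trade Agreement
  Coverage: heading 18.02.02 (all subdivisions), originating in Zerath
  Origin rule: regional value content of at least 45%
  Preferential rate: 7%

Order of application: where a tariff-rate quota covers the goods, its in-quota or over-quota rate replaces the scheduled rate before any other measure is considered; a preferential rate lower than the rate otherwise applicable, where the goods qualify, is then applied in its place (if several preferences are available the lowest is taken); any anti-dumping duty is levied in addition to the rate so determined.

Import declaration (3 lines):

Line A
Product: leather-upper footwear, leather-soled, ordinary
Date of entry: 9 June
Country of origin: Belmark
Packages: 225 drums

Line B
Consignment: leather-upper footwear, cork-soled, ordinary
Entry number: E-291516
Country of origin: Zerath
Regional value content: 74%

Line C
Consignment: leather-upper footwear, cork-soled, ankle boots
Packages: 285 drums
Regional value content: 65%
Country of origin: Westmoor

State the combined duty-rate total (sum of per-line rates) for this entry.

63%

Line A: leather-upper → 18.02; leather-soled → 18.02.01; ordinary → 18.02.01.01. Scheduled 31%. No special measure applies. → 31%.
Line B: leather-upper → 18.02; cork-soled → 18.02.02; ordinary → 18.02.02.03. Scheduled 7%. Zerath agreement on 18.02.01.02: 18.02.02.03 not covered; Zerath agreement on 18.02.02: RVC ≥ 45% → 7% available; preference 7% not lower than 7% → no reduction. → 7%.
Line C: leather-upper → 18.02; cork-soled → 18.02.02; ankle boots → 18.02.02.02. Scheduled 25%. Westmoor agreement on 18.01.01.02: 18.02.02.02 not covered. → 25%.
Sum: 31% + 7% + 25% = 63%.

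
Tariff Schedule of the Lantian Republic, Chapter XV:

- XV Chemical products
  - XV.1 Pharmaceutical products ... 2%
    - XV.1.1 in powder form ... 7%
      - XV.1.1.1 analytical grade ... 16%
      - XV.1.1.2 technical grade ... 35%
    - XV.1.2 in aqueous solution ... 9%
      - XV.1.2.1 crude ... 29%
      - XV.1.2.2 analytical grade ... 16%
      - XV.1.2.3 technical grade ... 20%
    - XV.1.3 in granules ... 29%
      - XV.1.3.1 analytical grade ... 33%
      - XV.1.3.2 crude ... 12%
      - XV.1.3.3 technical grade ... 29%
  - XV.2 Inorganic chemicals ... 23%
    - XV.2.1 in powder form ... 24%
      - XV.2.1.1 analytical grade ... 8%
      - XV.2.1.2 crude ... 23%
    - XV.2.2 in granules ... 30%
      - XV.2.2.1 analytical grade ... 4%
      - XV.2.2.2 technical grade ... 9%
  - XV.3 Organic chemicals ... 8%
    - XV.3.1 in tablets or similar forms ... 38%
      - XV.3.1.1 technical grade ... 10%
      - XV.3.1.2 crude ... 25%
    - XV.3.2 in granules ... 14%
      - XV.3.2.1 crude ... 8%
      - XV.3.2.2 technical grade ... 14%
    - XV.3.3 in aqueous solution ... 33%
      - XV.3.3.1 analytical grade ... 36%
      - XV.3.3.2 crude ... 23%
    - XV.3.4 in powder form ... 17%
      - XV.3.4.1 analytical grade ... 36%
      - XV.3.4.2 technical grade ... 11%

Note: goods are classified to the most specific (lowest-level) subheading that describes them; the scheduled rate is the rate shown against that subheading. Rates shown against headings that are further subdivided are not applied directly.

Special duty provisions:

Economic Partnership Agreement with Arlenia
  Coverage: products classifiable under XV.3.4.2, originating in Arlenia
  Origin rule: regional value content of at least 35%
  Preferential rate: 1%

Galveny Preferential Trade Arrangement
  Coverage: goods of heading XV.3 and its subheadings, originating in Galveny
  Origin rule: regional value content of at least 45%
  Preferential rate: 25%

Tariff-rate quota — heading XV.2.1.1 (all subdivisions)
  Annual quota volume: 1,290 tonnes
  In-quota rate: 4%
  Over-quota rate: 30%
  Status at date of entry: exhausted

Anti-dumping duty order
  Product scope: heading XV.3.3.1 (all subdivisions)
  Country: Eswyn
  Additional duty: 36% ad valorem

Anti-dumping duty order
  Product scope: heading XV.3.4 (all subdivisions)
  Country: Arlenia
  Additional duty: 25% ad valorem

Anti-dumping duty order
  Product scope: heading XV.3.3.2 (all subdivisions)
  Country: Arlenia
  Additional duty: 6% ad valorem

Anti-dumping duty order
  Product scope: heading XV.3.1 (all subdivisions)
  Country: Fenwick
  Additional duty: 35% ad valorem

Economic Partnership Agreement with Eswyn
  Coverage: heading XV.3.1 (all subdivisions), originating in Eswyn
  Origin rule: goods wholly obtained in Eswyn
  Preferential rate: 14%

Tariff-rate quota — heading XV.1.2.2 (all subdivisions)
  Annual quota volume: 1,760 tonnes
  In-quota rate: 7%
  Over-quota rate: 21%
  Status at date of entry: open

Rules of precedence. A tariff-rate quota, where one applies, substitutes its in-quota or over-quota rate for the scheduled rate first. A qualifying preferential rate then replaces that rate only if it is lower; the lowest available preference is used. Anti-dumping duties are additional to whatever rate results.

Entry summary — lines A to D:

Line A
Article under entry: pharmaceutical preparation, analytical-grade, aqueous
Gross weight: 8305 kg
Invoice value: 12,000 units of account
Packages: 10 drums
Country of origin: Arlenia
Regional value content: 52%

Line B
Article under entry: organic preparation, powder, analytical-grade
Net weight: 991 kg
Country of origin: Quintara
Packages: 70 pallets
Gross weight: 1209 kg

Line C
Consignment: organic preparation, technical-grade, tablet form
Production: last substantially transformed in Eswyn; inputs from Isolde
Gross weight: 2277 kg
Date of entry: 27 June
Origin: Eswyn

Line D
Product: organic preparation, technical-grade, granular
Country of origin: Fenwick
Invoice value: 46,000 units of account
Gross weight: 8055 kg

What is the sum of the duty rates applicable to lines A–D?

67%

Line A: pharmaceutical → XV.1; aqueous → XV.1.2; analytical-grade → XV.1.2.2. Scheduled 16%. quota on XV.1.2.2 open → in-quota 7%; Arlenia agreement on XV.3.4.2: XV.1.2.2 not covered. → 7%.
Line B: organic → XV.3; powder → XV.3.4; analytical-grade → XV.3.4.1. Scheduled 36%. No special measure applies. → 36%.
Line C: organic → XV.3; tablet form → XV.3.1; technical-grade → XV.3.1.1. Scheduled 10%. Eswyn agreement on XV.3.1: not wholly obtained. → 10%.
Line D: organic → XV.3; granular → XV.3.2; technical-grade → XV.3.2.2. Scheduled 14%. No special measure applies. → 14%.
Sum: 7% + 36% + 10% + 14% = 67%.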